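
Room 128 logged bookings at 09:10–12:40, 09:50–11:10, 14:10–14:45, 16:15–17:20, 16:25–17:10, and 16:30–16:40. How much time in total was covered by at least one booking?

5 h 10 min

Merged: 09:10-12:40, 14:10-14:45, 16:15-17:20.
Lengths: 3 h 30 min + 35 min + 1 h 5 min = 5 h 10 min.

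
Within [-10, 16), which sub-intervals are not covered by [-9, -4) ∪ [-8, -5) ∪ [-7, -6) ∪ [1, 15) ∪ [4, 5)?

Covered (merged): [-9, -4), [1, 15).
Gaps within [-10, 16): [-10, -9), [-4, 1), [15, 16).

[-10, -9) ∪ [-4, 1) ∪ [15, 16)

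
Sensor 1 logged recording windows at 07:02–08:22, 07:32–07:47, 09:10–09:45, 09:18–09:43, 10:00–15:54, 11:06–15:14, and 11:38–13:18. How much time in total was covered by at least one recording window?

7 h 49 min

Merged: 07:02–08:22, 09:10–09:45, 10:00–15:54.
Lengths: 1 h 20 min + 35 min + 5 h 54 min = 7 h 49 min.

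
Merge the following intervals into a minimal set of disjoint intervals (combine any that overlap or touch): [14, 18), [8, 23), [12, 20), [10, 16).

Sort by start: [8, 23), [10, 16), [12, 20), [14, 18).
[10, 16) overlaps/touches [8, 23) → extend to [8, 23).
[12, 20) overlaps/touches [8, 23) → extend to [8, 23).
[14, 18) overlaps/touches [8, 23) → extend to [8, 23).

[8, 23)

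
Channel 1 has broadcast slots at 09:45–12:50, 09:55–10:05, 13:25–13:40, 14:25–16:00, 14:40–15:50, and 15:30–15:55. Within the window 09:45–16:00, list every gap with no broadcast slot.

12:50–13:25, 13:40–14:25

After merging, the occupied span is 09:45–12:50, 13:25–13:40, 14:25–16:00.
Uncovered inside 09:45–16:00: 12:50–13:25, 13:40–14:25.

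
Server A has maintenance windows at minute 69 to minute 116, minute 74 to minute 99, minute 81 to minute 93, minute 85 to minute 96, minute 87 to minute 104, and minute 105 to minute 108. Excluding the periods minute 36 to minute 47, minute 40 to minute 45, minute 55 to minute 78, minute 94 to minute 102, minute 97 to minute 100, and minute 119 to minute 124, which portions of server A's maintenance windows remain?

minute 78 to minute 94, minute 102 to minute 116

A, merged: minute 69 to minute 116.
B, merged: minute 36 to minute 47, minute 55 to minute 78, minute 94 to minute 102, minute 119 to minute 124.
minute 69 to minute 116 minus B → minute 78 to minute 94, minute 102 to minute 116.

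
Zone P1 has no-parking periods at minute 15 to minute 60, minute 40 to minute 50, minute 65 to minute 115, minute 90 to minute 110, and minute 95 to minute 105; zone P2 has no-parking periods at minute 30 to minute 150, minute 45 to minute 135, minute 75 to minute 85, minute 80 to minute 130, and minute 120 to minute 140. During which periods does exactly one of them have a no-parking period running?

minute 15 to minute 30, minute 60 to minute 65, minute 115 to minute 150

First set merges to minute 15 to minute 60, minute 65 to minute 115.
Second set merges to minute 30 to minute 150.
Only in the first: minute 15 to minute 30.
Only in the second: minute 60 to minute 65, minute 115 to minute 150.
Together these are the periods covered by exactly one.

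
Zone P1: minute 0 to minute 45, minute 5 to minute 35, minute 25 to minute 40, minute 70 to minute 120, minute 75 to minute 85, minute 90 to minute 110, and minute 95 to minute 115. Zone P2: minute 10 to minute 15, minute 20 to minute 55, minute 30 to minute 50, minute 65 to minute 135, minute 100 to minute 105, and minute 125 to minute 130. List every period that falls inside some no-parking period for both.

minute 10 to minute 15, minute 20 to minute 45, minute 70 to minute 120

First set merges to minute 0 to minute 45, minute 70 to minute 120.
Second set merges to minute 10 to minute 15, minute 20 to minute 55, minute 65 to minute 135.
minute 0 to minute 45 overlaps B on minute 10 to minute 15, minute 20 to minute 45.
minute 70 to minute 120 overlaps B on minute 70 to minute 120.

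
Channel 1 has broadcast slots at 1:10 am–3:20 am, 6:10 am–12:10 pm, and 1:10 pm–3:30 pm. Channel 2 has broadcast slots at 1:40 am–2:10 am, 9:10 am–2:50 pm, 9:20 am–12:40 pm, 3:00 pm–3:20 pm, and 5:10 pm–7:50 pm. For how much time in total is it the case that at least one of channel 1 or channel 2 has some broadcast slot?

B, merged: 1:40 am–2:10 am, 9:10 am–2:50 pm, 3:00 pm–3:20 pm, 5:10 pm–7:50 pm.
A ∪ B = 1:10 am–3:20 am, 6:10 am–3:30 pm, 5:10 pm–7:50 pm.
Total: 2 h 10 min + 9 h 20 min + 2 h 40 min = 14 h 10 min.

14 h 10 min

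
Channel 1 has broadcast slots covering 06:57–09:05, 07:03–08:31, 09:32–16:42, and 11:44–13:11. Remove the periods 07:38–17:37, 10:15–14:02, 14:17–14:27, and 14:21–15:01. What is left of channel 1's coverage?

06:57–07:38

Merge the first list: 06:57–09:05, 09:32–16:42.
Merge the second list: 07:38–17:37.
06:57–09:05 with B removed leaves 06:57–07:38.
09:32–16:42 lies entirely inside B → drops out.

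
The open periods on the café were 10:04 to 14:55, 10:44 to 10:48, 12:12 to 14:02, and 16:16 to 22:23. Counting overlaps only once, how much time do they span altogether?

10 h 58 min

Merged: 10:04–14:55, 16:16–22:23.
Lengths: 4 h 51 min + 6 h 7 min = 10 h 58 min.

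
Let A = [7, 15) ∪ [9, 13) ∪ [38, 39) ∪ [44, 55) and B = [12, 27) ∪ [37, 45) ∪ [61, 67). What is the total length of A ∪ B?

44

Merge the first list: [7, 15), [38, 39), [44, 55).
A ∪ B = [7, 27), [37, 55), [61, 67).
Total: 20 + 18 + 6 = 44.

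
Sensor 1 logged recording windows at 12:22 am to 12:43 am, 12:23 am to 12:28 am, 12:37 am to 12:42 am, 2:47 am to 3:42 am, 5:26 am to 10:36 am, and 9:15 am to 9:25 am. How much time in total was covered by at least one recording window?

Merged: 12:22 am-12:43 am, 2:47 am-3:42 am, 5:26 am-10:36 am.
Lengths: 21 min + 55 min + 5 h 10 min = 6 h 26 min.

6 h 26 min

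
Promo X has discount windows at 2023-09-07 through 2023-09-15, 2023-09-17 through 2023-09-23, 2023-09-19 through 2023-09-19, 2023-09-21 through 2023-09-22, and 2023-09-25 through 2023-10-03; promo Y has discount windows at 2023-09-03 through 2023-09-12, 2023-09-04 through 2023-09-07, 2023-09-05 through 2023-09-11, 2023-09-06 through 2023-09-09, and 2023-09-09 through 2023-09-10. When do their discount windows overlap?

2023-09-07 through 2023-09-12

A, merged: 2023-09-07 through 2023-09-15, 2023-09-17 through 2023-09-23, 2023-09-25 through 2023-10-03.
B, merged: 2023-09-03 through 2023-09-12.
2023-09-07 through 2023-09-15 ∩ B → 2023-09-07 through 2023-09-12.
2023-09-17 through 2023-09-23 meets no B interval.
2023-09-25 through 2023-10-03 meets no B interval.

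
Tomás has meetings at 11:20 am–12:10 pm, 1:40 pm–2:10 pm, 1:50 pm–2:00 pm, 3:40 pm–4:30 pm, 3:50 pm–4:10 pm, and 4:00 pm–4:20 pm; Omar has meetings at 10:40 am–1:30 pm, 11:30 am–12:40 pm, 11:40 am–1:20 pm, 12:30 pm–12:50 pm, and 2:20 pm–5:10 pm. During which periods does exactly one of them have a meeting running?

10:40 am-11:20 am, 12:10 pm-1:30 pm, 1:40 pm-2:10 pm, 2:20 pm-3:40 pm, 4:30 pm-5:10 pm

Merge the first list: 11:20 am-12:10 pm, 1:40 pm-2:10 pm, 3:40 pm-4:30 pm.
Merge the second list: 10:40 am-1:30 pm, 2:20 pm-5:10 pm.
A \ B = 1:40 pm-2:10 pm.
B \ A = 10:40 am-11:20 am, 12:10 pm-1:30 pm, 2:20 pm-3:40 pm, 4:30 pm-5:10 pm.
Union of the two gives the symmetric difference.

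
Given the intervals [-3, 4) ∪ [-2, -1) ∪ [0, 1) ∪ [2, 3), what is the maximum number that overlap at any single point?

2

Sweep endpoints in order; track running count of active intervals.
Peak of 2 reached at -2.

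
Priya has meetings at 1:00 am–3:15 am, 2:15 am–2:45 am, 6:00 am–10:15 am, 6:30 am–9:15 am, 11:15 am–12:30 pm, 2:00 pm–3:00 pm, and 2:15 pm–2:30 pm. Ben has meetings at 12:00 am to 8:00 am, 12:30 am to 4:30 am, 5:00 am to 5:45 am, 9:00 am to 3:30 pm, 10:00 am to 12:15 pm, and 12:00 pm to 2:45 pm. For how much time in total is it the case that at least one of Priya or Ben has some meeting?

15 h 30 min

Merge the first list: 1:00 am-3:15 am, 6:00 am-10:15 am, 11:15 am-12:30 pm, 2:00 pm-3:00 pm.
Merge the second list: 12:00 am-8:00 am, 9:00 am-3:30 pm.
A ∪ B = 12:00 am-3:30 pm.
Total: 15 h 30 min.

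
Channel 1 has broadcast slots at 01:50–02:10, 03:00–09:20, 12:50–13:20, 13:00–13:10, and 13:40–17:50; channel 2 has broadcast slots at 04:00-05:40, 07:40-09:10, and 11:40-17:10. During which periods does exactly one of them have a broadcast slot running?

01:50-02:10, 03:00-04:00, 05:40-07:40, 09:10-09:20, 11:40-12:50, 13:20-13:40, 17:10-17:50

Merge the first list: 01:50-02:10, 03:00-09:20, 12:50-13:20, 13:40-17:50.
A but not B: 01:50-02:10, 03:00-04:00, 05:40-07:40, 09:10-09:20, 17:10-17:50.
B but not A: 11:40-12:50, 13:20-13:40.
Combining gives A △ B.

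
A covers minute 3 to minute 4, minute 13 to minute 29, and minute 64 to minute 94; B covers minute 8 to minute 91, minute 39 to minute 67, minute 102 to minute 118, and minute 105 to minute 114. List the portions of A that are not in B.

minute 3 to minute 4, minute 91 to minute 94

Second set merges to minute 8 to minute 91, minute 102 to minute 118.
minute 3 to minute 4: nothing removed.
minute 13 to minute 29: entirely removed.
minute 64 to minute 94 \ B = minute 91 to minute 94.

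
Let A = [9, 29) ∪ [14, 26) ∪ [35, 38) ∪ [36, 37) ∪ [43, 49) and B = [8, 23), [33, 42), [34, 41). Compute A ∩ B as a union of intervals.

A, merged: [9, 29), [35, 38), [43, 49).
B, merged: [8, 23), [33, 42).
[9, 29) meets the second set on [9, 23).
[35, 38) meets the second set on [35, 38).
[43, 49): no overlap with the second set.

[9, 23) ∪ [35, 38)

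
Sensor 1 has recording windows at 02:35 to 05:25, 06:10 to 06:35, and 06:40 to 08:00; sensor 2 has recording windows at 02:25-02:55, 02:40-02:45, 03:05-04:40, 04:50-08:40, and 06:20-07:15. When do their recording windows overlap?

Merge the second list: 02:25–02:55, 03:05–04:40, 04:50–08:40.
02:35–05:25 overlaps B on 02:35–02:55, 03:05–04:40, 04:50–05:25.
06:10–06:35 overlaps B on 06:10–06:35.
06:40–08:00 overlaps B on 06:40–08:00.

02:35–02:55, 03:05–04:40, 04:50–05:25, 06:10–06:35, 06:40–08:00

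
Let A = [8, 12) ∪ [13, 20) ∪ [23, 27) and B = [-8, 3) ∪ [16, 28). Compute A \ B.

[8, 12): nothing removed.
[13, 20) \ B = [13, 16).
[23, 27): entirely removed.

[8, 12) ∪ [13, 16)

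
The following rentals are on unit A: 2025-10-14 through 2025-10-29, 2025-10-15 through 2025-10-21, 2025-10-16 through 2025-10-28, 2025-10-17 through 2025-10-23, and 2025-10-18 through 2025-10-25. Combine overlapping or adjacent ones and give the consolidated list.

2025-10-15 through 2025-10-21 overlaps/touches 2025-10-14 through 2025-10-29 → extend to 2025-10-14 through 2025-10-29.
2025-10-16 through 2025-10-28 overlaps/touches 2025-10-14 through 2025-10-29 → extend to 2025-10-14 through 2025-10-29.
2025-10-17 through 2025-10-23 overlaps/touches 2025-10-14 through 2025-10-29 → extend to 2025-10-14 through 2025-10-29.
2025-10-18 through 2025-10-25 overlaps/touches 2025-10-14 through 2025-10-29 → extend to 2025-10-14 through 2025-10-29.

2025-10-14 through 2025-10-29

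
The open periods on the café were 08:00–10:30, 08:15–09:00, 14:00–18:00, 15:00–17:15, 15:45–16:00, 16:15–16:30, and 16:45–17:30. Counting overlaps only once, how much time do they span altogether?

Merged: 08:00–10:30, 14:00–18:00.
Lengths: 2 h 30 min + 4 h = 6 h 30 min.

6 h 30 min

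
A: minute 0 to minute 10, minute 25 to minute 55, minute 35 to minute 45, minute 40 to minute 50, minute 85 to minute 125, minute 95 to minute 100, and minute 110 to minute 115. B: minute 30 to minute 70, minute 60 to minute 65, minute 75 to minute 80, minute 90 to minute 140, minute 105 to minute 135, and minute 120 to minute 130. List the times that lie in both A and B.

minute 30 to minute 55, minute 90 to minute 125

First set merges to minute 0 to minute 10, minute 25 to minute 55, minute 85 to minute 125.
Second set merges to minute 30 to minute 70, minute 75 to minute 80, minute 90 to minute 140.
minute 0 to minute 10 meets no B interval.
minute 25 to minute 55 ∩ B → minute 30 to minute 55.
minute 85 to minute 125 ∩ B → minute 90 to minute 125.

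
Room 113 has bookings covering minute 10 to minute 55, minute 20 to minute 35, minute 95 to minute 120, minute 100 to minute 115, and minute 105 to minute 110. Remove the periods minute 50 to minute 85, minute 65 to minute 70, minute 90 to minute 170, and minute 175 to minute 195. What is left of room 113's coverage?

minute 10 to minute 50

Merge the first list: minute 10 to minute 55, minute 95 to minute 120.
Merge the second list: minute 50 to minute 85, minute 90 to minute 170, minute 175 to minute 195.
minute 10 to minute 55 \ B = minute 10 to minute 50.
minute 95 to minute 120: entirely removed.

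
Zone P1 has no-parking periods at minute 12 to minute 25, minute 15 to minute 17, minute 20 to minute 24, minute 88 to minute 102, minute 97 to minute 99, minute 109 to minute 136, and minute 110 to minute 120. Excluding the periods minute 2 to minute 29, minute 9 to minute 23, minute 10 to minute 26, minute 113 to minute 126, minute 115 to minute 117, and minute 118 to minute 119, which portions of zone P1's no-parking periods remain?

minute 88 to minute 102, minute 109 to minute 113, minute 126 to minute 136

A, merged: minute 12 to minute 25, minute 88 to minute 102, minute 109 to minute 136.
B, merged: minute 2 to minute 29, minute 113 to minute 126.
minute 12 to minute 25: entirely removed.
minute 88 to minute 102: nothing removed.
minute 109 to minute 136 \ B = minute 109 to minute 113, minute 126 to minute 136.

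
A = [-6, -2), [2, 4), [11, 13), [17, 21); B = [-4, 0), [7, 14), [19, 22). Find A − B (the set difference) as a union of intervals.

[-6, -4) ∪ [2, 4) ∪ [17, 19)

[-6, -2) with B removed leaves [-6, -4).
[2, 4) is untouched.
[11, 13) lies entirely inside B → drops out.
[17, 21) with B removed leaves [17, 19).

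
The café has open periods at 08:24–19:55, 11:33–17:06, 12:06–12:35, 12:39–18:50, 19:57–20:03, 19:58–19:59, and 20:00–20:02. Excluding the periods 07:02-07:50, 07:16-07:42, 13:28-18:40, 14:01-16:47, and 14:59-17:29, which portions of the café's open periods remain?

First set merges to 08:24–19:55, 19:57–20:03.
Second set merges to 07:02–07:50, 13:28–18:40.
08:24–19:55 minus B → 08:24–13:28, 18:40–19:55.
19:57–20:03: no B overlap → unchanged.

08:24–13:28, 18:40–19:55, 19:57–20:03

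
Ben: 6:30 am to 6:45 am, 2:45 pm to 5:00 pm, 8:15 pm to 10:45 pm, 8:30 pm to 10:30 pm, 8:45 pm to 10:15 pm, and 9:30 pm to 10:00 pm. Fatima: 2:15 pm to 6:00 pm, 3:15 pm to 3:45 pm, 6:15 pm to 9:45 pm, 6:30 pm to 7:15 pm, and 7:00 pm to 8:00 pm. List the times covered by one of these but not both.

6:30 am–6:45 am, 2:15 pm–2:45 pm, 5:00 pm–6:00 pm, 6:15 pm–8:15 pm, 9:45 pm–10:45 pm

First set merges to 6:30 am–6:45 am, 2:45 pm–5:00 pm, 8:15 pm–10:45 pm.
Second set merges to 2:15 pm–6:00 pm, 6:15 pm–9:45 pm.
A \ B = 6:30 am–6:45 am, 9:45 pm–10:45 pm.
B \ A = 2:15 pm–2:45 pm, 5:00 pm–6:00 pm, 6:15 pm–8:15 pm.
Union of the two gives the symmetric difference.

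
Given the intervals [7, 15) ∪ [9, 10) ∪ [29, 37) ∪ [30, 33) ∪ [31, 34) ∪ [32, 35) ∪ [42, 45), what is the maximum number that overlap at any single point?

4

Walk the sorted start/end points keeping a running depth.
The depth first hits 4 at 32.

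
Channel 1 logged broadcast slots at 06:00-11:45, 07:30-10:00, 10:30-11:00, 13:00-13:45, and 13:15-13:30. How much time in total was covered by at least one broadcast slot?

Merged: 06:00–11:45, 13:00–13:45.
Lengths: 5 h 45 min + 45 min = 6 h 30 min.

6 h 30 min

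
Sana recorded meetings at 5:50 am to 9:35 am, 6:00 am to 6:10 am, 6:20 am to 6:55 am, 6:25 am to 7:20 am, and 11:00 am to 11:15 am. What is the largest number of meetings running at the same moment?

Walk the sorted start/end points keeping a running depth.
The depth first hits 3 at 6:25 am.

3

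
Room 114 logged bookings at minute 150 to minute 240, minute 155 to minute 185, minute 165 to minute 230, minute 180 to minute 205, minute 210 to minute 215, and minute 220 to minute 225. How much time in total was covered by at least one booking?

90 minutes

Merged: minute 150 to minute 240.
Length: 90 minutes.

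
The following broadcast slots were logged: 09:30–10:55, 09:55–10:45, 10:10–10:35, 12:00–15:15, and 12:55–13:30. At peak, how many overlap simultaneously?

Walk the sorted start/end points keeping a running depth.
The depth first hits 3 at 10:10.

3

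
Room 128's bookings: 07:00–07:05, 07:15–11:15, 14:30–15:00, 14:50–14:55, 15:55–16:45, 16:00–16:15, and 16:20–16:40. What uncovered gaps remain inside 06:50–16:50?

06:50-07:00, 07:05-07:15, 11:15-14:30, 15:00-15:55, 16:45-16:50

After merging, the occupied span is 07:00-07:05, 07:15-11:15, 14:30-15:00, 15:55-16:45.
Complement within 06:50-16:50: 06:50-07:00, 07:05-07:15, 11:15-14:30, 15:00-15:55, 16:45-16:50.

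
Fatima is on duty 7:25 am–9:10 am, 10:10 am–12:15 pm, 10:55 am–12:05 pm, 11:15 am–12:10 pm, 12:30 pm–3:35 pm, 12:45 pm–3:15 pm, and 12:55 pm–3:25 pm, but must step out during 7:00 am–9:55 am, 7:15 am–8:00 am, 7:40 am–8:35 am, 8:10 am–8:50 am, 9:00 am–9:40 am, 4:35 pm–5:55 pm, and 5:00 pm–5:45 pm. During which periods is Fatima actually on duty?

10:10 am–12:15 pm, 12:30 pm–3:35 pm

Merge the first list: 7:25 am–9:10 am, 10:10 am–12:15 pm, 12:30 pm–3:35 pm.
Merge the second list: 7:00 am–9:55 am, 4:35 pm–5:55 pm.
7:25 am–9:10 am lies entirely inside B → drops out.
10:10 am–12:15 pm is untouched.
12:30 pm–3:35 pm is untouched.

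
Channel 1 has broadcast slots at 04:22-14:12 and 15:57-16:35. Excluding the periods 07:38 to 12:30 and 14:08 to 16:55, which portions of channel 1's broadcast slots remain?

04:22-07:38, 12:30-14:08

04:22-14:12 minus B → 04:22-07:38, 12:30-14:08.
15:57-16:35: fully covered by B → removed.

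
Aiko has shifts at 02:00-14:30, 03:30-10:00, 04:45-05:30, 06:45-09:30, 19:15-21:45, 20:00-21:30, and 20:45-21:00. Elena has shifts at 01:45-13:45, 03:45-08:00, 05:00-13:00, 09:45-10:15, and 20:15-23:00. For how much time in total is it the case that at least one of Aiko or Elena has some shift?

16 h 30 min

First set merges to 02:00–14:30, 19:15–21:45.
Second set merges to 01:45–13:45, 20:15–23:00.
A ∪ B = 01:45–14:30, 19:15–23:00.
Total: 12 h 45 min + 3 h 45 min = 16 h 30 min.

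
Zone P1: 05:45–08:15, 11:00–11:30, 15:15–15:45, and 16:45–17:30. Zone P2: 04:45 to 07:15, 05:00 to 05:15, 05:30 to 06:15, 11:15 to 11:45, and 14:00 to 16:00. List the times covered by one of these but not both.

04:45-05:45, 07:15-08:15, 11:00-11:15, 11:30-11:45, 14:00-15:15, 15:45-16:00, 16:45-17:30

Second set merges to 04:45-07:15, 11:15-11:45, 14:00-16:00.
A but not B: 07:15-08:15, 11:00-11:15, 16:45-17:30.
B but not A: 04:45-05:45, 11:30-11:45, 14:00-15:15, 15:45-16:00.
Combining gives A △ B.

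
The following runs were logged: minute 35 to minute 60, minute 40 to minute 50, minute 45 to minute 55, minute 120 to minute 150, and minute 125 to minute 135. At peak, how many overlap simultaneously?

At minute 45, 3 of the intervals are simultaneously active.
No point has more.

3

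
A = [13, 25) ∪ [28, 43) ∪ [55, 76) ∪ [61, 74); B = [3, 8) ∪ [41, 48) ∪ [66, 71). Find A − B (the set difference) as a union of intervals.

First set merges to [13, 25), [28, 43), [55, 76).
[13, 25): nothing removed.
[28, 43) \ B = [28, 41).
[55, 76) \ B = [55, 66), [71, 76).

[13, 25) ∪ [28, 41) ∪ [55, 66) ∪ [71, 76)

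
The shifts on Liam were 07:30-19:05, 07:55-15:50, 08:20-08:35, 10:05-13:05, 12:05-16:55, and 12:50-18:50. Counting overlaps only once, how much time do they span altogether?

Merged: 07:30–19:05.
Length: 11 h 35 min.

11 h 35 min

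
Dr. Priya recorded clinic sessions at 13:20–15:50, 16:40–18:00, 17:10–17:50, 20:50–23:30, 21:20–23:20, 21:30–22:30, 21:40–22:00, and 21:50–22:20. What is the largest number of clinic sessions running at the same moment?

At 21:50, 5 of the intervals are simultaneously active.
No point has more.

5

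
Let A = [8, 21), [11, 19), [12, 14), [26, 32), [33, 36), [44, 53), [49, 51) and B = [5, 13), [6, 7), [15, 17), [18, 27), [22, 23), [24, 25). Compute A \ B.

[13, 15) ∪ [17, 18) ∪ [27, 32) ∪ [33, 36) ∪ [44, 53)

First set merges to [8, 21), [26, 32), [33, 36), [44, 53).
Second set merges to [5, 13), [15, 17), [18, 27).
[8, 21) with B removed leaves [13, 15), [17, 18).
[26, 32) with B removed leaves [27, 32).
[33, 36) is untouched.
[44, 53) is untouched.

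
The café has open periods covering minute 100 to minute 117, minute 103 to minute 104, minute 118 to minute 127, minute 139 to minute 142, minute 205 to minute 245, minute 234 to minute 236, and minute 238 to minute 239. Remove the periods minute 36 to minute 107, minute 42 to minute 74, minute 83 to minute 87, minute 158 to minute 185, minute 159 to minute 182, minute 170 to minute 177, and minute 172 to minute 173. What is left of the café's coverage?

minute 107 to minute 117, minute 118 to minute 127, minute 139 to minute 142, minute 205 to minute 245

Merge the first list: minute 100 to minute 117, minute 118 to minute 127, minute 139 to minute 142, minute 205 to minute 245.
Merge the second list: minute 36 to minute 107, minute 158 to minute 185.
minute 100 to minute 117 with B removed leaves minute 107 to minute 117.
minute 118 to minute 127 is untouched.
minute 139 to minute 142 is untouched.
minute 205 to minute 245 is untouched.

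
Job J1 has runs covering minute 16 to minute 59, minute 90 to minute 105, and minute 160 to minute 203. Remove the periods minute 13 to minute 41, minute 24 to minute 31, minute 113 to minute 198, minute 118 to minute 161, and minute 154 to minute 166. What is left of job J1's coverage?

minute 41 to minute 59, minute 90 to minute 105, minute 198 to minute 203

B, merged: minute 13 to minute 41, minute 113 to minute 198.
minute 16 to minute 59 minus B → minute 41 to minute 59.
minute 90 to minute 105: no B overlap → unchanged.
minute 160 to minute 203 minus B → minute 198 to minute 203.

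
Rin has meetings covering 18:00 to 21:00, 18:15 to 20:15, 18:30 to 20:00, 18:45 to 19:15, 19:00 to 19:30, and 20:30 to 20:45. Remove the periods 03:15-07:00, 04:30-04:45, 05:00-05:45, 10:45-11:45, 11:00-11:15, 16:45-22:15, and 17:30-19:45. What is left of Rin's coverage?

none

A, merged: 18:00-21:00.
B, merged: 03:15-07:00, 10:45-11:45, 16:45-22:15.
18:00-21:00: fully covered by B → removed.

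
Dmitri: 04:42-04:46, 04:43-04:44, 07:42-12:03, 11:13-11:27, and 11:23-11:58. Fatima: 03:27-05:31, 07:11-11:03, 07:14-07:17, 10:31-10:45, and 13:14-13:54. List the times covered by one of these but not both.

A, merged: 04:42–04:46, 07:42–12:03.
B, merged: 03:27–05:31, 07:11–11:03, 13:14–13:54.
Only in the first: 11:03–12:03.
Only in the second: 03:27–04:42, 04:46–05:31, 07:11–07:42, 13:14–13:54.
Together these are the periods covered by exactly one.

03:27–04:42, 04:46–05:31, 07:11–07:42, 11:03–12:03, 13:14–13:54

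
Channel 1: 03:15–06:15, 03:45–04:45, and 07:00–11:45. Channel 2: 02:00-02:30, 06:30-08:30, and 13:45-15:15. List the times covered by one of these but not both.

02:00–02:30, 03:15–06:15, 06:30–07:00, 08:30–11:45, 13:45–15:15

First set merges to 03:15–06:15, 07:00–11:45.
A \ B = 03:15–06:15, 08:30–11:45.
B \ A = 02:00–02:30, 06:30–07:00, 13:45–15:15.
Union of the two gives the symmetric difference.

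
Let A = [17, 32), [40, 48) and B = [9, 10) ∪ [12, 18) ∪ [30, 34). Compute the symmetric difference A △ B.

Only in the first: [18, 30), [40, 48).
Only in the second: [9, 10), [12, 17), [32, 34).
Together these are the periods covered by exactly one.

[9, 10) ∪ [12, 17) ∪ [18, 30) ∪ [32, 34) ∪ [40, 48)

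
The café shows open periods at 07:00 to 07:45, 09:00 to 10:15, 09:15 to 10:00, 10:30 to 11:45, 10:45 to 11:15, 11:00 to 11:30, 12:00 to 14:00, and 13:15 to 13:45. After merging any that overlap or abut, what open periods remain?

09:00-10:15 is disjoint → start new block.
09:15-10:00 overlaps/touches 09:00-10:15 → extend to 09:00-10:15.
10:30-11:45 is disjoint → start new block.
10:45-11:15 overlaps/touches 10:30-11:45 → extend to 10:30-11:45.
11:00-11:30 overlaps/touches 10:30-11:45 → extend to 10:30-11:45.
12:00-14:00 is disjoint → start new block.
13:15-13:45 overlaps/touches 12:00-14:00 → extend to 12:00-14:00.

07:00-07:45, 09:00-10:15, 10:30-11:45, 12:00-14:00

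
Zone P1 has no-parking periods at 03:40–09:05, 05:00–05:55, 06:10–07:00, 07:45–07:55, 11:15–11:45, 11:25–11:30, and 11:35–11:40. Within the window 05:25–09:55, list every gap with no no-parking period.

After merging, the occupied span is 03:40–09:05, 11:15–11:45.
Uncovered inside 05:25–09:55: 09:05–09:55.

09:05–09:55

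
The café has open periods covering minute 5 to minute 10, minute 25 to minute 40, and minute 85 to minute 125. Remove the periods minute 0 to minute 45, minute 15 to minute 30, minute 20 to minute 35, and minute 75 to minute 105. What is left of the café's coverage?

minute 105 to minute 125

B, merged: minute 0 to minute 45, minute 75 to minute 105.
minute 5 to minute 10: entirely removed.
minute 25 to minute 40: entirely removed.
minute 85 to minute 125 \ B = minute 105 to minute 125.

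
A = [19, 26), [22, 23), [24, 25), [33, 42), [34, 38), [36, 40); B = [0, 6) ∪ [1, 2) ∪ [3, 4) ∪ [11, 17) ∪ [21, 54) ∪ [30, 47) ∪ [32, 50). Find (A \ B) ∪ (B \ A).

[0, 6) ∪ [11, 17) ∪ [19, 21) ∪ [26, 33) ∪ [42, 54)

A, merged: [19, 26), [33, 42).
B, merged: [0, 6), [11, 17), [21, 54).
A \ B = [19, 21).
B \ A = [0, 6), [11, 17), [26, 33), [42, 54).
Union of the two gives the symmetric difference.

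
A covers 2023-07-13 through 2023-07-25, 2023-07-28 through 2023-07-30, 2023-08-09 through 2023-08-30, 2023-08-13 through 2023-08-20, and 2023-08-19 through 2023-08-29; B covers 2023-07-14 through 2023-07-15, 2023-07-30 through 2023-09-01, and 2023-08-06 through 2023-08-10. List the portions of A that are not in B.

Merge the first list: 2023-07-13 through 2023-07-25, 2023-07-28 through 2023-07-30, 2023-08-09 through 2023-08-30.
Merge the second list: 2023-07-14 through 2023-07-15, 2023-07-30 through 2023-09-01.
2023-07-13 through 2023-07-25 minus B → 2023-07-13 through 2023-07-13, 2023-07-16 through 2023-07-25.
2023-07-28 through 2023-07-30 minus B → 2023-07-28 through 2023-07-29.
2023-08-09 through 2023-08-30: fully covered by B → removed.

2023-07-13 through 2023-07-13, 2023-07-16 through 2023-07-25, 2023-07-28 through 2023-07-29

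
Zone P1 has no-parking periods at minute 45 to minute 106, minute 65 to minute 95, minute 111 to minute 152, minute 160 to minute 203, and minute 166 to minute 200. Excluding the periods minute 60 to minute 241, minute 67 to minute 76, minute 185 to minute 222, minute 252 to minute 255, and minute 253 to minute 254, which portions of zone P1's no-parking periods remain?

minute 45 to minute 60

A, merged: minute 45 to minute 106, minute 111 to minute 152, minute 160 to minute 203.
B, merged: minute 60 to minute 241, minute 252 to minute 255.
minute 45 to minute 106 \ B = minute 45 to minute 60.
minute 111 to minute 152: entirely removed.
minute 160 to minute 203: entirely removed.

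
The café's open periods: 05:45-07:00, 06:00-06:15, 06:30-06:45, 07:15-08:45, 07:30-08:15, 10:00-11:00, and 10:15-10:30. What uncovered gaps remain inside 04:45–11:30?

After merging, the occupied span is 05:45-07:00, 07:15-08:45, 10:00-11:00.
Uncovered inside 04:45-11:30: 04:45-05:45, 07:00-07:15, 08:45-10:00, 11:00-11:30.

04:45-05:45, 07:00-07:15, 08:45-10:00, 11:00-11:30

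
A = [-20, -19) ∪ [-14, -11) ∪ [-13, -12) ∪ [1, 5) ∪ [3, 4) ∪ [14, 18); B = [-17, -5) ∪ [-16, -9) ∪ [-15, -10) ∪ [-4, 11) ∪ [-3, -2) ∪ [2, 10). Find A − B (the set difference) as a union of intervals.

First set merges to [-20, -19), [-14, -11), [1, 5), [14, 18).
Second set merges to [-17, -5), [-4, 11).
[-20, -19): no B overlap → unchanged.
[-14, -11): fully covered by B → removed.
[1, 5): fully covered by B → removed.
[14, 18): no B overlap → unchanged.

[-20, -19) ∪ [14, 18)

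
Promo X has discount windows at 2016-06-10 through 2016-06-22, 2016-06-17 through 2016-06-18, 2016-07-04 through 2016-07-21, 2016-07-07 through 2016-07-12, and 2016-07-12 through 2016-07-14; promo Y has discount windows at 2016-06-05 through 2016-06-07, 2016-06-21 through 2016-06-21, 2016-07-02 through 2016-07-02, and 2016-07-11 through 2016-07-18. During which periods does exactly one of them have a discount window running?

2016-06-05 through 2016-06-07, 2016-06-10 through 2016-06-20, 2016-06-22 through 2016-06-22, 2016-07-02 through 2016-07-02, 2016-07-04 through 2016-07-10, 2016-07-19 through 2016-07-21

First set merges to 2016-06-10 through 2016-06-22, 2016-07-04 through 2016-07-21.
A but not B: 2016-06-10 through 2016-06-20, 2016-06-22 through 2016-06-22, 2016-07-04 through 2016-07-10, 2016-07-19 through 2016-07-21.
B but not A: 2016-06-05 through 2016-06-07, 2016-07-02 through 2016-07-02.
Combining gives A △ B.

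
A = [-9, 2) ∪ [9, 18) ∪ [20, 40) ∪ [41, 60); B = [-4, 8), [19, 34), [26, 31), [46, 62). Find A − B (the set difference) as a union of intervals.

B, merged: [-4, 8), [19, 34), [46, 62).
[-9, 2) \ B = [-9, -4).
[9, 18): nothing removed.
[20, 40) \ B = [34, 40).
[41, 60) \ B = [41, 46).

[-9, -4) ∪ [9, 18) ∪ [34, 40) ∪ [41, 46)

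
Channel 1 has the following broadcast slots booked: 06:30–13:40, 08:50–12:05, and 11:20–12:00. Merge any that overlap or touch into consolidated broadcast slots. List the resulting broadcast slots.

06:30-13:40

08:50-12:05 overlaps/touches 06:30-13:40 → extend to 06:30-13:40.
11:20-12:00 overlaps/touches 06:30-13:40 → extend to 06:30-13:40.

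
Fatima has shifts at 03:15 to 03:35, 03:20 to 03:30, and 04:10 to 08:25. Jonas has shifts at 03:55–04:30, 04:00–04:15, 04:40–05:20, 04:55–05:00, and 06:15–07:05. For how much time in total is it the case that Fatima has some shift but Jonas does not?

2 h 45 min

Merge the first list: 03:15-03:35, 04:10-08:25.
Merge the second list: 03:55-04:30, 04:40-05:20, 06:15-07:05.
A \ B = 03:15-03:35, 04:30-04:40, 05:20-06:15, 07:05-08:25.
Total: 20 min + 10 min + 55 min + 1 h 20 min = 2 h 45 min.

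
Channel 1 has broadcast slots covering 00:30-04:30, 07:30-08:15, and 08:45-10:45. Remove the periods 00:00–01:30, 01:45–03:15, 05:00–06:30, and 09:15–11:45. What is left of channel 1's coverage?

00:30-04:30 \ B = 01:30-01:45, 03:15-04:30.
07:30-08:15: nothing removed.
08:45-10:45 \ B = 08:45-09:15.

01:30-01:45, 03:15-04:30, 07:30-08:15, 08:45-09:15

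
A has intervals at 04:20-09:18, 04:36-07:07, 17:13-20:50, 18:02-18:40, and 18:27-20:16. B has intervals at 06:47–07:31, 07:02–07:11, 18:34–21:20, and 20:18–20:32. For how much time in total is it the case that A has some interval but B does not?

A, merged: 04:20-09:18, 17:13-20:50.
B, merged: 06:47-07:31, 18:34-21:20.
A \ B = 04:20-06:47, 07:31-09:18, 17:13-18:34.
Total: 2 h 27 min + 1 h 47 min + 1 h 21 min = 5 h 35 min.

5 h 35 min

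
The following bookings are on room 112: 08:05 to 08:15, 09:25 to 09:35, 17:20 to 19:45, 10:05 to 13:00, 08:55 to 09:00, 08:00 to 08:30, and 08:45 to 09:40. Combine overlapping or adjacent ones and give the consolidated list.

08:00–08:30, 08:45–09:40, 10:05–13:00, 17:20–19:45

Sort by start: 08:00–08:30, 08:05–08:15, 08:45–09:40, 08:55–09:00, 09:25–09:35, 10:05–13:00, 17:20–19:45.
08:05–08:15 overlaps/touches 08:00–08:30 → extend to 08:00–08:30.
08:45–09:40 is disjoint → start new block.
08:55–09:00 overlaps/touches 08:45–09:40 → extend to 08:45–09:40.
09:25–09:35 overlaps/touches 08:45–09:40 → extend to 08:45–09:40.
10:05–13:00 is disjoint → start new block.
17:20–19:45 is disjoint → start new block.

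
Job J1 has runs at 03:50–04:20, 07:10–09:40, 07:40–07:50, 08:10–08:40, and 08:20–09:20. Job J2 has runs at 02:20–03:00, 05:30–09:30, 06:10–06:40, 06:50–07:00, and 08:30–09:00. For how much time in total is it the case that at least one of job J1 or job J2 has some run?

5 h 20 min

First set merges to 03:50-04:20, 07:10-09:40.
Second set merges to 02:20-03:00, 05:30-09:30.
A ∪ B = 02:20-03:00, 03:50-04:20, 05:30-09:40.
Total: 40 min + 30 min + 4 h 10 min = 5 h 20 min.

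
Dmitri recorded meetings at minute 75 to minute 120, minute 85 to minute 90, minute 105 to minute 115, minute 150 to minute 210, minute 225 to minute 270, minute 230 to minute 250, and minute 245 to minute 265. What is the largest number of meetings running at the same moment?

Walk the sorted start/end points keeping a running depth.
The depth first hits 3 at minute 245.

3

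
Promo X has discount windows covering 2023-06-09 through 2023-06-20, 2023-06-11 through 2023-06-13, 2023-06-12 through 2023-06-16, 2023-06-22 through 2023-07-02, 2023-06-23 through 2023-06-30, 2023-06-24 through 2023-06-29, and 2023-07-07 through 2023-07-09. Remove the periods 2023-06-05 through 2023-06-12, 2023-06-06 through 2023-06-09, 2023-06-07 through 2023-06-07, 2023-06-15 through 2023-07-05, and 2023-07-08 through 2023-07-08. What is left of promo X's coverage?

Merge the first list: 2023-06-09 through 2023-06-20, 2023-06-22 through 2023-07-02, 2023-07-07 through 2023-07-09.
Merge the second list: 2023-06-05 through 2023-06-12, 2023-06-15 through 2023-07-05, 2023-07-08 through 2023-07-08.
2023-06-09 through 2023-06-20 \ B = 2023-06-13 through 2023-06-14.
2023-06-22 through 2023-07-02: entirely removed.
2023-07-07 through 2023-07-09 \ B = 2023-07-07 through 2023-07-07, 2023-07-09 through 2023-07-09.

2023-06-13 through 2023-06-14, 2023-07-07 through 2023-07-07, 2023-07-09 through 2023-07-09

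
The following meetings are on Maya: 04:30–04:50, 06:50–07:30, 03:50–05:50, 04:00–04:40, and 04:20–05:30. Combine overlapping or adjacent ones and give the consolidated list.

Sort by start: 03:50-05:50, 04:00-04:40, 04:20-05:30, 04:30-04:50, 06:50-07:30.
04:00-04:40 overlaps/touches 03:50-05:50 → extend to 03:50-05:50.
04:20-05:30 overlaps/touches 03:50-05:50 → extend to 03:50-05:50.
04:30-04:50 overlaps/touches 03:50-05:50 → extend to 03:50-05:50.
06:50-07:30 is disjoint → start new block.

03:50-05:50, 06:50-07:30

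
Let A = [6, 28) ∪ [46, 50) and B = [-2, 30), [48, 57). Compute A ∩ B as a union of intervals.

[6, 28) ∩ B → [6, 28).
[46, 50) ∩ B → [48, 50).

[6, 28) ∪ [48, 50)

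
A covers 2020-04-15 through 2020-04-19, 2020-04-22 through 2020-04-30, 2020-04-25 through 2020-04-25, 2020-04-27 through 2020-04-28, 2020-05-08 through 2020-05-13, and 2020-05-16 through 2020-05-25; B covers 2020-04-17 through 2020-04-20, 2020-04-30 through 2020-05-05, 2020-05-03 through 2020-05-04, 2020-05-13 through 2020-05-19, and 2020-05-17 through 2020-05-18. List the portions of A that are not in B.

A, merged: 2020-04-15 through 2020-04-19, 2020-04-22 through 2020-04-30, 2020-05-08 through 2020-05-13, 2020-05-16 through 2020-05-25.
B, merged: 2020-04-17 through 2020-04-20, 2020-04-30 through 2020-05-05, 2020-05-13 through 2020-05-19.
2020-04-15 through 2020-04-19 \ B = 2020-04-15 through 2020-04-16.
2020-04-22 through 2020-04-30 \ B = 2020-04-22 through 2020-04-29.
2020-05-08 through 2020-05-13 \ B = 2020-05-08 through 2020-05-12.
2020-05-16 through 2020-05-25 \ B = 2020-05-20 through 2020-05-25.

2020-04-15 through 2020-04-16, 2020-04-22 through 2020-04-29, 2020-05-08 through 2020-05-12, 2020-05-20 through 2020-05-25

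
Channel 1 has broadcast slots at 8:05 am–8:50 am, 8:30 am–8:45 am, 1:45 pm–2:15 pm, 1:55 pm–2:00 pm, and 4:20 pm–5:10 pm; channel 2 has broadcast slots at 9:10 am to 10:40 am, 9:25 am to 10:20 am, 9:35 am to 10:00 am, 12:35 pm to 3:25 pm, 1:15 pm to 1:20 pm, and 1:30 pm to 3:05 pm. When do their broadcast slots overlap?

A, merged: 8:05 am–8:50 am, 1:45 pm–2:15 pm, 4:20 pm–5:10 pm.
B, merged: 9:10 am–10:40 am, 12:35 pm–3:25 pm.
8:05 am–8:50 am meets no B interval.
1:45 pm–2:15 pm ∩ B → 1:45 pm–2:15 pm.
4:20 pm–5:10 pm meets no B interval.

1:45 pm–2:15 pm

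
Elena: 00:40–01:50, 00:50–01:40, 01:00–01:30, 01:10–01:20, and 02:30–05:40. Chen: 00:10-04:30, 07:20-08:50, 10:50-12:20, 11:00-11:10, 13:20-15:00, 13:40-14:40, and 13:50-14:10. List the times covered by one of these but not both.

A, merged: 00:40–01:50, 02:30–05:40.
B, merged: 00:10–04:30, 07:20–08:50, 10:50–12:20, 13:20–15:00.
A but not B: 04:30–05:40.
B but not A: 00:10–00:40, 01:50–02:30, 07:20–08:50, 10:50–12:20, 13:20–15:00.
Combining gives A △ B.

00:10–00:40, 01:50–02:30, 04:30–05:40, 07:20–08:50, 10:50–12:20, 13:20–15:00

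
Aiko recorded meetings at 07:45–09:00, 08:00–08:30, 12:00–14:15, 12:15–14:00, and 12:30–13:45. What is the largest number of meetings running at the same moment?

3

At 12:30, 3 of the intervals are simultaneously active.
No point has more.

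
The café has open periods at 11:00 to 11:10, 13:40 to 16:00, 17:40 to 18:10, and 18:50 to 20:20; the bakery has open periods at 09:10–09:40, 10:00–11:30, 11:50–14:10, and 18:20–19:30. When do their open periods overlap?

11:00-11:10 meets the second set on 11:00-11:10.
13:40-16:00 meets the second set on 13:40-14:10.
17:40-18:10: no overlap with the second set.
18:50-20:20 meets the second set on 18:50-19:30.

11:00-11:10, 13:40-14:10, 18:50-19:30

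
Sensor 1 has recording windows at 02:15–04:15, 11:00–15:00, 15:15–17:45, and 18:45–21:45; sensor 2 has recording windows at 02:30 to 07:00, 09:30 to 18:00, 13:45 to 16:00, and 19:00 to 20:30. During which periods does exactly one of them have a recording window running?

Merge the second list: 02:30-07:00, 09:30-18:00, 19:00-20:30.
Only in the first: 02:15-02:30, 18:45-19:00, 20:30-21:45.
Only in the second: 04:15-07:00, 09:30-11:00, 15:00-15:15, 17:45-18:00.
Together these are the periods covered by exactly one.

02:15-02:30, 04:15-07:00, 09:30-11:00, 15:00-15:15, 17:45-18:00, 18:45-19:00, 20:30-21:45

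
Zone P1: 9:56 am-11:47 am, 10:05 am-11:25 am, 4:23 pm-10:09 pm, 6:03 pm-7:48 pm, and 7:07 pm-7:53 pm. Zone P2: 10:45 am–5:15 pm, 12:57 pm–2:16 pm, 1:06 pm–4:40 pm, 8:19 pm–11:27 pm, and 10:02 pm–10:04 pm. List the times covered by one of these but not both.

9:56 am-10:45 am, 11:47 am-4:23 pm, 5:15 pm-8:19 pm, 10:09 pm-11:27 pm

Merge the first list: 9:56 am-11:47 am, 4:23 pm-10:09 pm.
Merge the second list: 10:45 am-5:15 pm, 8:19 pm-11:27 pm.
Only in the first: 9:56 am-10:45 am, 5:15 pm-8:19 pm.
Only in the second: 11:47 am-4:23 pm, 10:09 pm-11:27 pm.
Together these are the periods covered by exactly one.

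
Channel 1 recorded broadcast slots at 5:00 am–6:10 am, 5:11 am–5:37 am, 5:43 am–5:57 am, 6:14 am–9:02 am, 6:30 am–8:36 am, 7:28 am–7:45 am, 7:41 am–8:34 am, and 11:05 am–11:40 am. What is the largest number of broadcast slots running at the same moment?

4

At 7:41 am, 4 of the intervals are simultaneously active.
No point has more.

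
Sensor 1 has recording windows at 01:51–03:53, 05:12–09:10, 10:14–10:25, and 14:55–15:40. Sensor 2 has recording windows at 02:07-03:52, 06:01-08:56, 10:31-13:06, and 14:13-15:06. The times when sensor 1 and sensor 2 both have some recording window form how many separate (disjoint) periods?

3

A ∩ B = 02:07–03:52, 06:01–08:56, 14:55–15:06.
That is 3 disjoint pieces.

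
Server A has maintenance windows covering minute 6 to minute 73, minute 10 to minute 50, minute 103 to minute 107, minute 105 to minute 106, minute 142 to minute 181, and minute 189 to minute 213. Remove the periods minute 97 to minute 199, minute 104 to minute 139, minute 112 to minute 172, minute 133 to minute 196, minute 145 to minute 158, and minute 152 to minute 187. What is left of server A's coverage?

A, merged: minute 6 to minute 73, minute 103 to minute 107, minute 142 to minute 181, minute 189 to minute 213.
B, merged: minute 97 to minute 199.
minute 6 to minute 73: no B overlap → unchanged.
minute 103 to minute 107: fully covered by B → removed.
minute 142 to minute 181: fully covered by B → removed.
minute 189 to minute 213 minus B → minute 199 to minute 213.

minute 6 to minute 73, minute 199 to minute 213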